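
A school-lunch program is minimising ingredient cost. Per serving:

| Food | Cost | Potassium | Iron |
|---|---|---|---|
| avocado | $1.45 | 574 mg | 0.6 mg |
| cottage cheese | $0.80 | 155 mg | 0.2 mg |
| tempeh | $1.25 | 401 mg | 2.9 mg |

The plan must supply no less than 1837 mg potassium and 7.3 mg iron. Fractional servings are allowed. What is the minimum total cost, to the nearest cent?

avocado only: max(1837/574, 7.3/0.6) = 12.17 servings → $17.64.
cottage cheese only: max(1837/155, 7.3/0.2) = 36.5 servings → $29.20.
tempeh only: max(1837/401, 7.3/2.9) = 4.581 servings → $5.73.
avocado + cottage cheese with both targets exact would need a negative amount; discard.
avocado + tempeh with both tight: 1.685 servings and 2.169 servings → $5.15.
cottage cheese + tempeh with both tight: 6.499 servings and 2.069 servings → $7.79.
Cheapest feasible corner: $5.15.

$5.15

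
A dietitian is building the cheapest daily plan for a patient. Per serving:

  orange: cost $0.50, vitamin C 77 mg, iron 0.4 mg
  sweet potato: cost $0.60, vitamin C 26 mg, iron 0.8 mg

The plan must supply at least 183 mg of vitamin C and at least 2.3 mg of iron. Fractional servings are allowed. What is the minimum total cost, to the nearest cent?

$2.06

The cheapest plan sits at a corner of the feasible region — with two constraints it uses at most two foods.
orange only: max(183/77, 2.3/0.4) = 5.75 servings → $2.88.
sweet potato only: max(183/26, 2.3/0.8) = 7.038 servings → $4.22.
orange + sweet potato with both tight: 1.691 servings and 2.029 servings → $2.06.
Cheapest feasible corner: $2.06.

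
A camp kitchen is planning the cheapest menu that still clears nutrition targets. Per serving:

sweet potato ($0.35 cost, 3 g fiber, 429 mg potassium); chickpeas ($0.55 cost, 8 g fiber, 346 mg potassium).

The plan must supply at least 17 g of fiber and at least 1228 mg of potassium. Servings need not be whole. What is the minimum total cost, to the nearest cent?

Two binding constraints pin down two serving amounts, so the optimal mix uses at most two foods. The candidates are each food alone (scaled to the tighter of fiber/potassium) and each pair with both constraints tight.
sweet potato only: max(17/3, 1228/429) = 5.667 servings → $1.98.
chickpeas only: max(17/8, 1228/346) = 3.549 servings → $1.95.
sweet potato + chickpeas with both tight: 1.647 servings and 1.508 servings → $1.41.
The minimum over all feasible corners is $1.41.

$1.41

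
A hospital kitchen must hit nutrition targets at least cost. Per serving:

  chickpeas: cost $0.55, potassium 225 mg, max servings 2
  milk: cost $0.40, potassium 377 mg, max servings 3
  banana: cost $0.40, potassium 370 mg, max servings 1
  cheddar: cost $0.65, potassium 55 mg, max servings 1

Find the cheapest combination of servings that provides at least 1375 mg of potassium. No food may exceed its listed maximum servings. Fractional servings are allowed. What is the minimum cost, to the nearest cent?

Cost per mg of potassium: milk $0.0011, banana $0.0011, chickpeas $0.0024, cheddar $0.0118.
Take 3 servings of milk: +1131.0 mg potassium for $1.20 (total $1.20, still need 244.0 mg).
Take 0.6595 servings of banana: +244.0 mg potassium for $0.26 (total $1.46, still need 0.0 mg).
Filling from the cheapest source first is optimal under one linear minimum: $1.46.

$1.46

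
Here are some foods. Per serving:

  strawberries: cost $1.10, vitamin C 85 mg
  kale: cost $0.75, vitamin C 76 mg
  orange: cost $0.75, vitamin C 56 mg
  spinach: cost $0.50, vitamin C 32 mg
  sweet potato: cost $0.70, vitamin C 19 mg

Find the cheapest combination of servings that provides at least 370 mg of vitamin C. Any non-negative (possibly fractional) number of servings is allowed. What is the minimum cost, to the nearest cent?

Cost per mg of vitamin C: kale $0.0099, strawberries $0.0129, orange $0.0134, spinach $0.0156, sweet potato $0.0368.
With no serving limits, use only kale: 370 mg / 76 mg = 4.868 servings × $0.75 = $3.65.

$3.65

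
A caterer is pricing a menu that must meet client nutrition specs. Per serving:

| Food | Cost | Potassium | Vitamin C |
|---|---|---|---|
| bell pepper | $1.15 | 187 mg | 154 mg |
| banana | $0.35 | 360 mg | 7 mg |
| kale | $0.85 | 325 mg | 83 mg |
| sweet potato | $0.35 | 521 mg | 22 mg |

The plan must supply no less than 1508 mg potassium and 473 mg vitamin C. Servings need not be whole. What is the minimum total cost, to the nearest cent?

At the optimum either one food covers both requirements or two foods hit both targets exactly; no other combination can be cheaper.
bell pepper only: max(1508/187, 473/154) = 8.064 servings → $9.27.
banana only: max(1508/360, 473/7) = 67.57 servings → $23.65.
kale only: max(1508/325, 473/83) = 5.699 servings → $4.84.
sweet potato only: max(1508/521, 473/22) = 21.5 servings → $7.53.
bell pepper + banana with both tight: 2.951 servings and 2.656 servings → $4.32.
bell pepper + kale with both tight: 0.8272 servings and 4.164 servings → $4.49.
bell pepper + sweet potato with both tight: 2.802 servings and 1.889 servings → $3.88.
banana + kale: intersection lies outside the first quadrant.
banana + sweet potato: the both-tight solution has a negative serving — not a feasible corner.
kale + sweet potato: intersection lies outside the first quadrant.
So the least-cost plan costs $3.88.

$3.88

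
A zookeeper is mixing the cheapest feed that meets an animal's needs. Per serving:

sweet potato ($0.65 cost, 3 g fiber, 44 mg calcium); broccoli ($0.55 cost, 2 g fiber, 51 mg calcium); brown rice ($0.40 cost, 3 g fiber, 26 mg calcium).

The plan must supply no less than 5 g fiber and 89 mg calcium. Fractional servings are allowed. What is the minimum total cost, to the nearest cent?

$1.05

For a min-cost LP with two ≥-constraints, a basic feasible solution has at most two positive variables.
sweet potato only: max(5/3, 89/44) = 2.023 servings → $1.31.
broccoli only: max(5/2, 89/51) = 2.5 servings → $1.38.
brown rice only: max(5/3, 89/26) = 3.423 servings → $1.37.
sweet potato + broccoli with both tight: 1.185 servings and 0.7231 servings → $1.17.
sweet potato + brown rice: intersection lies outside the first quadrant.
broccoli + brown rice with both tight: 1.356 servings and 0.7624 servings → $1.05.
Cheapest feasible corner: $1.05.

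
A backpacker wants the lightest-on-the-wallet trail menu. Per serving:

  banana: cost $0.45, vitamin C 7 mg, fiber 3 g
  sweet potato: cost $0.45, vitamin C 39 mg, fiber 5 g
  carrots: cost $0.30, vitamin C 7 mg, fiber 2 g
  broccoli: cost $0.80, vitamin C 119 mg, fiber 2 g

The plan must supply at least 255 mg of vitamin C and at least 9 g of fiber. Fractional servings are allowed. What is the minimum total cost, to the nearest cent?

$1.92

Minimising a linear cost over {vitamin C ≥ 255, fiber ≥ 9, servings ≥ 0} — the optimum is at a vertex, using one or two foods.
banana only: max(255/7, 9/3) = 36.43 servings → $16.39.
sweet potato only: max(255/39, 9/5) = 6.538 servings → $2.94.
carrots only: max(255/7, 9/2) = 36.43 servings → $10.93.
broccoli only: max(255/119, 9/2) = 4.5 servings → $3.60.
banana + sweet potato: the both-tight solution has a negative serving — not a feasible corner.
banana + carrots: intersection lies outside the first quadrant.
banana + broccoli with both tight: 1.636 servings and 2.047 servings → $2.37.
sweet potato + carrots with both targets exact would need a negative amount; discard.
sweet potato + broccoli with both tight: 1.085 servings and 1.787 servings → $1.92.
carrots + broccoli with both tight: 2.504 servings and 1.996 servings → $2.35.
So the least-cost plan costs $1.92.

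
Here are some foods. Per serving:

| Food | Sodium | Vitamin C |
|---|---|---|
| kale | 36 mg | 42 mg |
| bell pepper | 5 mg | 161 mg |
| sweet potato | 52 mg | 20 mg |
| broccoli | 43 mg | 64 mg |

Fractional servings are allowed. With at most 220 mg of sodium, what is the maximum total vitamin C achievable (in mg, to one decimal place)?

Vitamin C per mg sodium: bell pepper 32.2, broccoli 1.488, kale 1.167, sweet potato 0.3846.
With no serving limits, spend the whole sodium allowance on bell pepper: 220 mg / 5 mg × 161 mg = 7084.0 mg.

7084.0 mg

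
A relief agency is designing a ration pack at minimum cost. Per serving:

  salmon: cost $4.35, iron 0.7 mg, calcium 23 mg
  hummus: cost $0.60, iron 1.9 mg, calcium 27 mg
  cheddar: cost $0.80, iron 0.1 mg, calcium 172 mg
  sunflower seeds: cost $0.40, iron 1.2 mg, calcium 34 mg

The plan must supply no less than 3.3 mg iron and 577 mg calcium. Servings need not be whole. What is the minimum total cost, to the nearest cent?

$3.29

Check every corner: each single food scaled to meet both minima, and each pair solved so both constraints bind.
salmon only: max(3.3/0.7, 577/23) = 25.09 servings → $109.13.
hummus only: max(3.3/1.9, 577/27) = 21.37 servings → $12.82.
cheddar only: max(3.3/0.1, 577/172) = 33 servings → $26.40.
sunflower seeds only: max(3.3/1.2, 577/34) = 16.97 servings → $6.79.
salmon + hummus with both targets exact would need a negative amount; discard.
salmon + cheddar with both tight: 4.318 servings and 2.777 servings → $21.00.
salmon + sunflower seeds with both targets exact would need a negative amount; discard.
hummus + cheddar with both tight: 1.573 servings and 3.108 servings → $3.43.
hummus + sunflower seeds: intersection lies outside the first quadrant.
cheddar + sunflower seeds with both tight: 2.858 servings and 2.512 servings → $3.29.
The minimum over all feasible corners is $3.29.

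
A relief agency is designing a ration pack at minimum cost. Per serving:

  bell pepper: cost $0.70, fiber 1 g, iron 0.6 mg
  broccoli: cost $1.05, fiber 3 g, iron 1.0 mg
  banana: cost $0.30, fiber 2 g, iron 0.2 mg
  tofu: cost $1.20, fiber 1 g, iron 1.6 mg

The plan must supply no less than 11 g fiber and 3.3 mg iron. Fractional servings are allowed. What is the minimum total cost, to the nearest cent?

bell pepper only: max(11/1, 3.3/0.6) = 11 servings → $7.70.
broccoli only: max(11/3, 3.3/1.0) = 3.667 servings → $3.85.
banana only: max(11/2, 3.3/0.2) = 16.5 servings → $4.95.
tofu only: max(11/1, 3.3/1.6) = 11 servings → $13.20.
bell pepper + broccoli: intersection lies outside the first quadrant.
bell pepper + banana with both tight: 4.4 servings and 3.3 servings → $4.07.
bell pepper + tofu: the both-tight solution has a negative serving — not a feasible corner.
broccoli + banana with both tight: 3.143 servings and 0.7857 servings → $3.54.
broccoli + tofu with both targets exact would need a negative amount; discard.
banana + tofu with both tight: 4.767 servings and 1.467 servings → $3.19.
The minimum over all feasible corners is $3.19.

$3.19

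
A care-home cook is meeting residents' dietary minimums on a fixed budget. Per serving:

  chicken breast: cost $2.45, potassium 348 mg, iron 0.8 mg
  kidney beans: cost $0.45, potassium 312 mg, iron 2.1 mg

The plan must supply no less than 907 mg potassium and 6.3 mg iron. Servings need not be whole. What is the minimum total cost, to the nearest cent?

Minimising a linear cost over {potassium ≥ 907, iron ≥ 6.3, servings ≥ 0} — the optimum is at a vertex, using one or two foods.
chicken breast only: max(907/348, 6.3/0.8) = 7.875 servings → $19.29.
kidney beans only: max(907/312, 6.3/2.1) = 3 servings → $1.35.
chicken breast + kidney beans with both targets exact would need a negative amount; discard.
Cheapest feasible corner: $1.35.

$1.35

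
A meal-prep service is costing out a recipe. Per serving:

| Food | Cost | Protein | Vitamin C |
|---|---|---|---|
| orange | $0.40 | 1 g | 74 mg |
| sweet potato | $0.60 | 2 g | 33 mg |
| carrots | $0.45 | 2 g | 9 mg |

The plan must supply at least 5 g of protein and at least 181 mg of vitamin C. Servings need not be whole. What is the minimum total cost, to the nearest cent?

$1.52

orange only: max(5/1, 181/74) = 5 servings → $2.00.
sweet potato only: max(5/2, 181/33) = 5.485 servings → $3.29.
carrots only: max(5/2, 181/9) = 20.11 servings → $9.05.
orange + sweet potato with both tight: 1.713 servings and 1.643 servings → $1.67.
orange + carrots with both tight: 2.281 servings and 1.36 servings → $1.52.
sweet potato + carrots: the both-tight solution has a negative serving — not a feasible corner.
The minimum over all feasible corners is $1.52.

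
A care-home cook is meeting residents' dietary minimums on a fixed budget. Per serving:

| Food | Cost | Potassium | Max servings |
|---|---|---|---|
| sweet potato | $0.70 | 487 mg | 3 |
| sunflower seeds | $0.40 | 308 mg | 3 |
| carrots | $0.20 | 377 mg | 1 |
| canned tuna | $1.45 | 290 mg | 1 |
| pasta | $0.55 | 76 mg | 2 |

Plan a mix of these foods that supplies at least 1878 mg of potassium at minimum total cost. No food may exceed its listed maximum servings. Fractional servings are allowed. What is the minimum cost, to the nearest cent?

$2.23

Cost per mg of potassium: carrots $0.0005, sunflower seeds $0.0013, sweet potato $0.0014, canned tuna $0.0050, pasta $0.0072.
Take 1 serving of carrots: +377.0 mg potassium for $0.20 (total $0.20, still need 1501.0 mg).
Take 3 servings of sunflower seeds: +924.0 mg potassium for $1.20 (total $1.40, still need 577.0 mg).
Take 1.185 servings of sweet potato: +577.0 mg potassium for $0.83 (total $2.23, still need 0.0 mg).
Filling from the cheapest source first is optimal under one linear minimum: $2.23.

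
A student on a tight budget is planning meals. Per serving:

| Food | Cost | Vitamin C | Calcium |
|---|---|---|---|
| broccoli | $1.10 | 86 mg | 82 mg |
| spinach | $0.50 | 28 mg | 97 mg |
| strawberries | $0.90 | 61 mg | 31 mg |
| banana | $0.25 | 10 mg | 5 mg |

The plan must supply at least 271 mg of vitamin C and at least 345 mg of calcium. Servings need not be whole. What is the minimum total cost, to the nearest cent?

$3.64

Check every corner: each single food scaled to meet both minima, and each pair solved so both constraints bind.
broccoli only: max(271/86, 345/82) = 4.207 servings → $4.63.
spinach only: max(271/28, 345/97) = 9.679 servings → $4.84.
strawberries only: max(271/61, 345/31) = 11.13 servings → $10.02.
banana only: max(271/10, 345/5) = 69 servings → $17.25.
broccoli + spinach with both tight: 2.75 servings and 1.232 servings → $3.64.
broccoli + strawberries: intersection lies outside the first quadrant.
broccoli + banana with both targets exact would need a negative amount; discard.
spinach + strawberries with both tight: 2.504 servings and 3.293 servings → $4.22.
spinach + banana with both tight: 2.524 servings and 20.03 servings → $6.27.
strawberries + banana: the both-tight solution has a negative serving — not a feasible corner.
So the least-cost plan costs $3.64.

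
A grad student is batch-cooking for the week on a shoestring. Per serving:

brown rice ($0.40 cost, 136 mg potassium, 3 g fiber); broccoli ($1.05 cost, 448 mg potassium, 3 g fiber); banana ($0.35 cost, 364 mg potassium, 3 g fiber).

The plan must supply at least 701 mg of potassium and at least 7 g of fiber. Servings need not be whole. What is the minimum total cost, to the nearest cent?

Two binding constraints pin down two serving amounts, so the optimal mix uses at most two foods. The candidates are each food alone (scaled to the tighter of potassium/fiber) and each pair with both constraints tight.
brown rice only: max(701/136, 7/3) = 5.154 servings → $2.06.
broccoli only: max(701/448, 7/3) = 2.333 servings → $2.45.
banana only: max(701/364, 7/3) = 2.333 servings → $0.82.
brown rice + broccoli with both tight: 1.104 servings and 1.23 servings → $1.73.
brown rice + banana with both tight: 0.6506 servings and 1.683 servings → $0.85.
broccoli + banana: intersection lies outside the first quadrant.
Cheapest feasible corner: $0.82.

$0.82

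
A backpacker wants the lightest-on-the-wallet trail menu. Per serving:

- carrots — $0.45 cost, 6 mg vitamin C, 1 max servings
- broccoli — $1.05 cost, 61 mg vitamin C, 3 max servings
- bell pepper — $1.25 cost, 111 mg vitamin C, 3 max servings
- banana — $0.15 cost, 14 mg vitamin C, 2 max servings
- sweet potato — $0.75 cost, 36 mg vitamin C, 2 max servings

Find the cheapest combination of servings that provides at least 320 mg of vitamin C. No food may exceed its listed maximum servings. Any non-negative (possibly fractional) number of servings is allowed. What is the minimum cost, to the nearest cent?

Cost per mg of vitamin C: banana $0.0107, bell pepper $0.0113, broccoli $0.0172, sweet potato $0.0208, carrots $0.0750.
Take 2 servings of banana: +28.0 mg vitamin C for $0.30 (total $0.30, still need 292.0 mg).
Take 2.631 servings of bell pepper: +292.0 mg vitamin C for $3.29 (total $3.59, still need 0.0 mg).
Filling from the cheapest source first is optimal under one linear minimum: $3.59.

$3.59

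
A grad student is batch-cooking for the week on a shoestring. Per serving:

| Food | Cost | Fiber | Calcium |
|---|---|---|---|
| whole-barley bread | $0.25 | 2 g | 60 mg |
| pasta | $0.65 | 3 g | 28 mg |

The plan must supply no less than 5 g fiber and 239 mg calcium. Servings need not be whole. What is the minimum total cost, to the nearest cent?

The cheapest plan sits at a corner of the feasible region — with two constraints it uses at most two foods.
whole-barley bread only: max(5/2, 239/60) = 3.983 servings → $1.00.
pasta only: max(5/3, 239/28) = 8.536 servings → $5.55.
whole-barley bread + pasta: intersection lies outside the first quadrant.
So the least-cost plan costs $1.00.

$1.00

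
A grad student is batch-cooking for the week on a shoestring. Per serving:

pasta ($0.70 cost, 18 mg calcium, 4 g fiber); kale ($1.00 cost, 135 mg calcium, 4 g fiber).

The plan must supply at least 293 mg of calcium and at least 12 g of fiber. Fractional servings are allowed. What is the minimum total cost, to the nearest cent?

$2.71

At the optimum either one food covers both requirements or two foods hit both targets exactly; no other combination can be cheaper.
pasta only: max(293/18, 12/4) = 16.28 servings → $11.39.
kale only: max(293/135, 12/4) = 3 servings → $3.00.
pasta + kale with both tight: 0.9573 servings and 2.043 servings → $2.71.
The minimum over all feasible corners is $2.71.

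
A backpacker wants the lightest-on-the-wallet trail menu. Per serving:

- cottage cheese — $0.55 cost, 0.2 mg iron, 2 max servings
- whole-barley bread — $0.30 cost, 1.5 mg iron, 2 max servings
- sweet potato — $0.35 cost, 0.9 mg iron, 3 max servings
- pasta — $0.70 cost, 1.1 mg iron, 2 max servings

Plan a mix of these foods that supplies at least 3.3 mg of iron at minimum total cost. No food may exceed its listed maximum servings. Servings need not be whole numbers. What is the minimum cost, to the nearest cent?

$0.72

Cost per mg of iron: whole-barley bread $0.2000, sweet potato $0.3889, pasta $0.6364, cottage cheese $2.7500.
Take 2 servings of whole-barley bread: +3.0 mg iron for $0.60 (total $0.60, still need 0.3 mg).
Take 0.3333 servings of sweet potato: +0.3 mg iron for $0.12 (total $0.72, still need 0.0 mg).
Filling from the cheapest source first is optimal under one linear minimum: $0.72.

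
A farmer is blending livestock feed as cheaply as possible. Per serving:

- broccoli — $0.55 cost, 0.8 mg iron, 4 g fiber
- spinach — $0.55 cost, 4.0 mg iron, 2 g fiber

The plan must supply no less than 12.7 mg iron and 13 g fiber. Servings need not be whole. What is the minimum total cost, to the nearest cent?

Minimising a linear cost over {iron ≥ 12.7, fiber ≥ 13, servings ≥ 0} — the optimum is at a vertex, using one or two foods.
broccoli only: max(12.7/0.8, 13/4) = 15.88 servings → $8.73.
spinach only: max(12.7/4.0, 13/2) = 6.5 servings → $3.58.
broccoli + spinach with both tight: 1.847 servings and 2.806 servings → $2.56.
So the least-cost plan costs $2.56.

$2.56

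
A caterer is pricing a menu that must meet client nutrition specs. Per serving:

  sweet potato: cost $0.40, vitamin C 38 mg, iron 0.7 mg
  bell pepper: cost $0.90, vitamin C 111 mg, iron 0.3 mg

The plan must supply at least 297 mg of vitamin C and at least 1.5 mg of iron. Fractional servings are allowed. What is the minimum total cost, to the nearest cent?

The cheapest plan sits at a corner of the feasible region — with two constraints it uses at most two foods.
sweet potato only: max(297/38, 1.5/0.7) = 7.816 servings → $3.13.
bell pepper only: max(297/111, 1.5/0.3) = 5 servings → $4.50.
sweet potato + bell pepper with both tight: 1.167 servings and 2.276 servings → $2.52.
The minimum over all feasible corners is $2.52.

$2.52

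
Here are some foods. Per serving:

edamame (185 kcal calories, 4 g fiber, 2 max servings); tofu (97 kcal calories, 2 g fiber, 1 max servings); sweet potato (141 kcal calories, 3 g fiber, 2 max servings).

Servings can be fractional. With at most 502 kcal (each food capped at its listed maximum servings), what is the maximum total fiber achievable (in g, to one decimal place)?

10.8 g

Fiber per kcal: edamame 0.02162, sweet potato 0.02128, tofu 0.02062.
Take 2 servings of edamame: uses 370 kcal, +8.0 g fiber (running total 8.0 g).
Take 0.9362 servings of sweet potato: uses 132 kcal, +2.8 g fiber (running total 10.8 g).
Filling greedily by fiber-per-kcal is optimal for one linear limit, giving 10.8 g.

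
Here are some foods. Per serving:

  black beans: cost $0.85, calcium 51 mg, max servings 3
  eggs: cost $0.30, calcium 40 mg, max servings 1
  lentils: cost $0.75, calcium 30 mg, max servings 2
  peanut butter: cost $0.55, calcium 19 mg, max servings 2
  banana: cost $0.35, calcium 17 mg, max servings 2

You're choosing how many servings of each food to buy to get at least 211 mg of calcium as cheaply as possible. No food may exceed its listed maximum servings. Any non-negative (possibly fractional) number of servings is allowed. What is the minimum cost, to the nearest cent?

$3.22

Cost per mg of calcium: eggs $0.0075, black beans $0.0167, banana $0.0206, lentils $0.0250, peanut butter $0.0289.
Take 1 serving of eggs: +40.0 mg calcium for $0.30 (total $0.30, still need 171.0 mg).
Take 3 servings of black beans: +153.0 mg calcium for $2.55 (total $2.85, still need 18.0 mg).
Take 1.059 servings of banana: +18.0 mg calcium for $0.37 (total $3.22, still need 0.0 mg).
Greedy by cheapest-per-mg is optimal for a single linear constraint, so the minimum cost is $3.22.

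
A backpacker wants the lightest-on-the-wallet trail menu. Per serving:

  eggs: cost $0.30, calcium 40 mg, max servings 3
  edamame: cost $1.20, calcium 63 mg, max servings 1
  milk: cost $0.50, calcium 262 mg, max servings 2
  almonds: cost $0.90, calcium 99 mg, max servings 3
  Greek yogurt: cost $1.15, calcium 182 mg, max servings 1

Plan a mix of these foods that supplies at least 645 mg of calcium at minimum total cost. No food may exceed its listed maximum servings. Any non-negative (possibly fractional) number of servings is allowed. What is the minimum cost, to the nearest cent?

Cost per mg of calcium: milk $0.0019, Greek yogurt $0.0063, eggs $0.0075, almonds $0.0091, edamame $0.0190.
Take 2 servings of milk: +524.0 mg calcium for $1.00 (total $1.00, still need 121.0 mg).
Take 0.6648 servings of Greek yogurt: +121.0 mg calcium for $0.76 (total $1.76, still need 0.0 mg).
Greedy by cheapest-per-mg is optimal for a single linear constraint, so the minimum cost is $1.76.

$1.76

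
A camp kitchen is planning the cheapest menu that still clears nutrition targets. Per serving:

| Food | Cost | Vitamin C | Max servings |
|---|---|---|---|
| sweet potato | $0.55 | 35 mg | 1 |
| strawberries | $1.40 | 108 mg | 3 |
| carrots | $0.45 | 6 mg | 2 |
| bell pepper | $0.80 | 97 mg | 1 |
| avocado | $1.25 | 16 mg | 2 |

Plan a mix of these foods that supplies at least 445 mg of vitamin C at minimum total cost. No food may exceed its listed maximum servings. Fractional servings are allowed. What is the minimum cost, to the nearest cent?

$5.38

Cost per mg of vitamin C: bell pepper $0.0082, strawberries $0.0130, sweet potato $0.0157, carrots $0.0750, avocado $0.0781.
Take 1 serving of bell pepper: +97.0 mg vitamin C for $0.80 (total $0.80, still need 348.0 mg).
Take 3 servings of strawberries: +324.0 mg vitamin C for $4.20 (total $5.00, still need 24.0 mg).
Take 0.6857 servings of sweet potato: +24.0 mg vitamin C for $0.38 (total $5.38, still need 0.0 mg).
Filling from the cheapest source first is optimal under one linear minimum: $5.38.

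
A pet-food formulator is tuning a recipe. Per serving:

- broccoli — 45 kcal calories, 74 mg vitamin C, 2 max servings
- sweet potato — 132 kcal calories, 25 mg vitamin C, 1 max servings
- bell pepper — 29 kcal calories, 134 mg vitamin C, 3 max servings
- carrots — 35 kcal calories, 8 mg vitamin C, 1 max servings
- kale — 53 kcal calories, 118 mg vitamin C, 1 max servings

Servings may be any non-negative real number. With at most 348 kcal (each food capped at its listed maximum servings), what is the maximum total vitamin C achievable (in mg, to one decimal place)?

691.7 mg

Vitamin C per kcal: bell pepper 4.621, kale 2.226, broccoli 1.644, carrots 0.2286, sweet potato 0.1894.
Take 3 servings of bell pepper: uses 87 kcal, +402.0 mg vitamin C (running total 402.0 mg).
Take 1 serving of kale: uses 53 kcal, +118.0 mg vitamin C (running total 520.0 mg).
Take 2 servings of broccoli: uses 90 kcal, +148.0 mg vitamin C (running total 668.0 mg).
Take 1 serving of carrots: uses 35 kcal, +8.0 mg vitamin C (running total 676.0 mg).
Take 0.6288 servings of sweet potato: uses 83 kcal, +15.7 mg vitamin C (running total 691.7 mg).
Greedy by best ratio exhausts the calories allowance optimally: 691.7 mg.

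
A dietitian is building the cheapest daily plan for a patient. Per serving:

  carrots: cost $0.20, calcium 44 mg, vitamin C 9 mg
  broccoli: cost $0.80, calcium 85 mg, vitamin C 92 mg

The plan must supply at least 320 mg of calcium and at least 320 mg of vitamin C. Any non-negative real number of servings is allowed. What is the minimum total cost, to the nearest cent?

$2.87

Two binding constraints pin down two serving amounts, so the optimal mix uses at most two foods. The candidates are each food alone (scaled to the tighter of calcium/vitamin C) and each pair with both constraints tight.
carrots only: max(320/44, 320/9) = 35.56 servings → $7.11.
broccoli only: max(320/85, 320/92) = 3.765 servings → $3.01.
carrots + broccoli with both tight: 0.6823 servings and 3.412 servings → $2.87.
The minimum over all feasible corners is $2.87.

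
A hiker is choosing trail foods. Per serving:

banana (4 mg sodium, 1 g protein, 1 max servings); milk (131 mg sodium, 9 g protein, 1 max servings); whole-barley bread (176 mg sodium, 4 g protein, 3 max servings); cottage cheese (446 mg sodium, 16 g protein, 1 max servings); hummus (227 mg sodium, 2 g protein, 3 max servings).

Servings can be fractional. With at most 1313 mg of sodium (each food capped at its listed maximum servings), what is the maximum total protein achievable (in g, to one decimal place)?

39.8 g

Protein per mg sodium: banana 0.25, milk 0.0687, cottage cheese 0.03587, whole-barley bread 0.02273, hummus 0.008811.
Take 1 serving of banana: uses 4 mg sodium, +1.0 g protein (running total 1.0 g).
Take 1 serving of milk: uses 131 mg sodium, +9.0 g protein (running total 10.0 g).
Take 1 serving of cottage cheese: uses 446 mg sodium, +16.0 g protein (running total 26.0 g).
Take 3 servings of whole-barley bread: uses 528 mg sodium, +12.0 g protein (running total 38.0 g).
Take 0.8987 servings of hummus: uses 204 mg sodium, +1.8 g protein (running total 39.8 g).
Greedy by best ratio exhausts the sodium allowance optimally: 39.8 g.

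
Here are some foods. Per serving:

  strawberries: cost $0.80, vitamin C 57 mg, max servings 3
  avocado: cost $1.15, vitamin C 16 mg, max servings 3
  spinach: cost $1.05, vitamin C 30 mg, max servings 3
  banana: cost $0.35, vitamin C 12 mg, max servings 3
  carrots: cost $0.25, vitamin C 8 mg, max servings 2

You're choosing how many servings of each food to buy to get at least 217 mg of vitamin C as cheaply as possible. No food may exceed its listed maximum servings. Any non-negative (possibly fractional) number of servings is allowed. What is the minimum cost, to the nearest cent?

Cost per mg of vitamin C: strawberries $0.0140, banana $0.0292, carrots $0.0312, spinach $0.0350, avocado $0.0719.
Take 3 servings of strawberries: +171.0 mg vitamin C for $2.40 (total $2.40, still need 46.0 mg).
Take 3 servings of banana: +36.0 mg vitamin C for $1.05 (total $3.45, still need 10.0 mg).
Take 1.25 servings of carrots: +10.0 mg vitamin C for $0.31 (total $3.76, still need 0.0 mg).
Filling from the cheapest source first is optimal under one linear minimum: $3.76.

$3.76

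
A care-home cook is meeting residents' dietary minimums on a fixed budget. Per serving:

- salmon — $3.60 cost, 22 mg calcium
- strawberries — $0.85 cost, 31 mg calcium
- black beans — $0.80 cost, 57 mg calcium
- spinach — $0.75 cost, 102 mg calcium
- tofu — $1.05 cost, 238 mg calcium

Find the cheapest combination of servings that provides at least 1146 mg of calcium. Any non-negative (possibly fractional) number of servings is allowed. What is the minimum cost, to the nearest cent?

$5.06

Cost per mg of calcium: tofu $0.0044, spinach $0.0074, black beans $0.0140, strawberries $0.0274, salmon $0.1636.
With no serving limits, use only tofu: 1146 mg / 238 mg = 4.815 servings × $1.05 = $5.06.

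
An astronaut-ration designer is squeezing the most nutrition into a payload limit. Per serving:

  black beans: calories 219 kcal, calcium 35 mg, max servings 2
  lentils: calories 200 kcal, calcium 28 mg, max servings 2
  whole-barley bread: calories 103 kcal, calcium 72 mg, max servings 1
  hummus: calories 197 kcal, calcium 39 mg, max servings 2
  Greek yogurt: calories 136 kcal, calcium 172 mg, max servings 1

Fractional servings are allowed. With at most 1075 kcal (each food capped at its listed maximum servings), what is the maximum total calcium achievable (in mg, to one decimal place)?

Calcium per kcal: Greek yogurt 1.265, whole-barley bread 0.699, hummus 0.198, black beans 0.1598, lentils 0.14.
Take 1 serving of Greek yogurt: uses 136 kcal, +172.0 mg calcium (running total 172.0 mg).
Take 1 serving of whole-barley bread: uses 103 kcal, +72.0 mg calcium (running total 244.0 mg).
Take 2 servings of hummus: uses 394 kcal, +78.0 mg calcium (running total 322.0 mg).
Take 2 servings of black beans: uses 438 kcal, +70.0 mg calcium (running total 392.0 mg).
Take 0.02 servings of lentils: uses 4 kcal, +0.6 mg calcium (running total 392.6 mg).
Greedy by best ratio exhausts the calories allowance optimally: 392.6 mg.

392.6 mg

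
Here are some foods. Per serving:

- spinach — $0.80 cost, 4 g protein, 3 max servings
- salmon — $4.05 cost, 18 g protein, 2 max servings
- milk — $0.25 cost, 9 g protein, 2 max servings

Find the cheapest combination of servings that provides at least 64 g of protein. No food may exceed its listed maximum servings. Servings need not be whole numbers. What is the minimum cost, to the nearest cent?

Cost per g of protein: milk $0.0278, spinach $0.2000, salmon $0.2250.
Take 2 servings of milk: +18.0 g protein for $0.50 (total $0.50, still need 46.0 g).
Take 3 servings of spinach: +12.0 g protein for $2.40 (total $2.90, still need 34.0 g).
Take 1.889 servings of salmon: +34.0 g protein for $7.65 (total $10.55, still need 0.0 g).
Greedy by cheapest-per-g is optimal for a single linear constraint, so the minimum cost is $10.55.

$10.55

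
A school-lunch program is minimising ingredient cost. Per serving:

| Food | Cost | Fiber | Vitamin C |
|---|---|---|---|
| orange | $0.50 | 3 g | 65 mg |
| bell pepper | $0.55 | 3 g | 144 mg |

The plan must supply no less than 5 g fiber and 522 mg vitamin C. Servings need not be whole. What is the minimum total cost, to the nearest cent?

$1.99

For a min-cost LP with two ≥-constraints, a basic feasible solution has at most two positive variables.
orange only: max(5/3, 522/65) = 8.031 servings → $4.02.
bell pepper only: max(5/3, 522/144) = 3.625 servings → $1.99.
orange + bell pepper: the both-tight solution has a negative serving — not a feasible corner.
Cheapest feasible corner: $1.99.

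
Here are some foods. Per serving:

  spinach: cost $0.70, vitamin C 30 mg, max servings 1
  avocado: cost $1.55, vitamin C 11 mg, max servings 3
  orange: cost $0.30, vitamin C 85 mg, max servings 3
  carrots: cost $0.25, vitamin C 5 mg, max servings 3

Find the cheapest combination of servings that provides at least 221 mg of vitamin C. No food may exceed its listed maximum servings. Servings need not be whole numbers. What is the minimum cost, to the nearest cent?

$0.78

Cost per mg of vitamin C: orange $0.0035, spinach $0.0233, carrots $0.0500, avocado $0.1409.
Take 2.6 servings of orange: +221.0 mg vitamin C for $0.78 (total $0.78, still need 0.0 mg).
Filling from the cheapest source first is optimal under one linear minimum: $0.78.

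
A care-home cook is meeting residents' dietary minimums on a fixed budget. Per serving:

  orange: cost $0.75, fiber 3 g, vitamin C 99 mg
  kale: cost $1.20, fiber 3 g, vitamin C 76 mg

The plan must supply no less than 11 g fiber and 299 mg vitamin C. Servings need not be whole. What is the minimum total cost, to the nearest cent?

$2.75

This is a tiny linear program; its minimum lies at a vertex of the feasible set. List the vertices and price them.
orange only: max(11/3, 299/99) = 3.667 servings → $2.75.
kale only: max(11/3, 299/76) = 3.934 servings → $4.72.
orange + kale with both tight: 0.8841 servings and 2.783 servings → $4.00.
So the least-cost plan costs $2.75.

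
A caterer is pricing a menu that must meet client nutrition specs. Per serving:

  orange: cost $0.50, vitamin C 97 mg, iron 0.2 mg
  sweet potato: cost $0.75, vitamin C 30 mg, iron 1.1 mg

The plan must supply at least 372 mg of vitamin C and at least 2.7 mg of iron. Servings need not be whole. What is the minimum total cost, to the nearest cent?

$3.03

The cheapest plan sits at a corner of the feasible region — with two constraints it uses at most two foods.
orange only: max(372/97, 2.7/0.2) = 13.5 servings → $6.75.
sweet potato only: max(372/30, 2.7/1.1) = 12.4 servings → $9.30.
orange + sweet potato with both tight: 3.259 servings and 1.862 servings → $3.03.
The minimum over all feasible corners is $3.03.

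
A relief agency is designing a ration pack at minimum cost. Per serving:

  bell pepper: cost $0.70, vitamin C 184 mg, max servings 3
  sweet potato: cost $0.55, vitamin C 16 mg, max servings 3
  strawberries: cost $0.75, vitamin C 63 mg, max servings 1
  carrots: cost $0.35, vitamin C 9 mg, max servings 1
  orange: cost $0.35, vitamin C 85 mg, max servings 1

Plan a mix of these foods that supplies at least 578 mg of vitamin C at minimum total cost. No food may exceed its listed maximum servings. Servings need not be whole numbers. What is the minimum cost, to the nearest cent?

$2.21

Cost per mg of vitamin C: bell pepper $0.0038, orange $0.0041, strawberries $0.0119, sweet potato $0.0344, carrots $0.0389.
Take 3 servings of bell pepper: +552.0 mg vitamin C for $2.10 (total $2.10, still need 26.0 mg).
Take 0.3059 servings of orange: +26.0 mg vitamin C for $0.11 (total $2.21, still need 0.0 mg).
Greedy by cheapest-per-mg is optimal for a single linear constraint, so the minimum cost is $2.21.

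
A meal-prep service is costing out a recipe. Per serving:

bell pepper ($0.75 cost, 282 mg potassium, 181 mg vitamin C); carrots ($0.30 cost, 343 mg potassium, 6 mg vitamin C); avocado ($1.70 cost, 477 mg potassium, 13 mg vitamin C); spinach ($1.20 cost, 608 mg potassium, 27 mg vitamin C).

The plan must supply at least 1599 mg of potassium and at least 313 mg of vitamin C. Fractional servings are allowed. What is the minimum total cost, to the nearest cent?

Two binding constraints pin down two serving amounts, so the optimal mix uses at most two foods. The candidates are each food alone (scaled to the tighter of potassium/vitamin C) and each pair with both constraints tight.
bell pepper only: max(1599/282, 313/181) = 5.67 servings → $4.25.
carrots only: max(1599/343, 313/6) = 52.17 servings → $15.65.
avocado only: max(1599/477, 313/13) = 24.08 servings → $40.93.
spinach only: max(1599/608, 313/27) = 11.59 servings → $13.91.
bell pepper + carrots with both tight: 1.619 servings and 3.331 servings → $2.21.
bell pepper + avocado with both tight: 1.555 servings and 2.433 servings → $5.30.
bell pepper + spinach with both tight: 1.436 servings and 1.964 servings → $3.43.
carrots + avocado with both targets exact would need a negative amount; discard.
carrots + spinach: intersection lies outside the first quadrant.
avocado + spinach: the both-tight solution has a negative serving — not a feasible corner.
So the least-cost plan costs $2.21.

$2.21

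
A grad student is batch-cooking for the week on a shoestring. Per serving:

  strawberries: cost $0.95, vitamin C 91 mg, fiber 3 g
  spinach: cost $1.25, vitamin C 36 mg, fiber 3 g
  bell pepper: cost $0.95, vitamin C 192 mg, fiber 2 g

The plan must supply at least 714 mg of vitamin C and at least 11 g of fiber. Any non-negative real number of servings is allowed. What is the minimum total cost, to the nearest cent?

$4.40

strawberries only: max(714/91, 11/3) = 7.846 servings → $7.45.
spinach only: max(714/36, 11/3) = 19.83 servings → $24.79.
bell pepper only: max(714/192, 11/2) = 5.5 servings → $5.22.
strawberries + spinach: intersection lies outside the first quadrant.
strawberries + bell pepper with both tight: 1.736 servings and 2.896 servings → $4.40.
spinach + bell pepper with both tight: 1.357 servings and 3.464 servings → $4.99.
Cheapest feasible corner: $4.40.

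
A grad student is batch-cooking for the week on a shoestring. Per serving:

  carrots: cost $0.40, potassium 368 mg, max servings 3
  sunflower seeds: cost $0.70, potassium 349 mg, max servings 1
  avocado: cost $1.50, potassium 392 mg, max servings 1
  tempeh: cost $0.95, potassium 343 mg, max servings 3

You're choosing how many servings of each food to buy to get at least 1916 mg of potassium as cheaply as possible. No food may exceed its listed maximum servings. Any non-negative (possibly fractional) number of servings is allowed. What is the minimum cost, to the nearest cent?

Cost per mg of potassium: carrots $0.0011, sunflower seeds $0.0020, tempeh $0.0028, avocado $0.0038.
Take 3 servings of carrots: +1104.0 mg potassium for $1.20 (total $1.20, still need 812.0 mg).
Take 1 serving of sunflower seeds: +349.0 mg potassium for $0.70 (total $1.90, still need 463.0 mg).
Take 1.35 servings of tempeh: +463.0 mg potassium for $1.28 (total $3.18, still need 0.0 mg).
Filling from the cheapest source first is optimal under one linear minimum: $3.18.

$3.18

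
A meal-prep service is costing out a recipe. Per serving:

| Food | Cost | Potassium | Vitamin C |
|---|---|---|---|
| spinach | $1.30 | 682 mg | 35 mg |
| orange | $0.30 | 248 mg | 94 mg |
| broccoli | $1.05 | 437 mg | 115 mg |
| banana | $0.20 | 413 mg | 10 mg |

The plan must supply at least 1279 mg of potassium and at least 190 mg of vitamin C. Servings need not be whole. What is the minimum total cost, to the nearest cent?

The cheapest plan sits at a corner of the feasible region — with two constraints it uses at most two foods.
spinach only: max(1279/682, 190/35) = 5.429 servings → $7.06.
orange only: max(1279/248, 190/94) = 5.157 servings → $1.55.
broccoli only: max(1279/437, 190/115) = 2.927 servings → $3.07.
banana only: max(1279/413, 190/10) = 19 servings → $3.80.
spinach + orange with both tight: 1.319 servings and 1.53 servings → $2.17.
spinach + broccoli with both tight: 1.015 servings and 1.343 servings → $2.73.
spinach + banana: the both-tight solution has a negative serving — not a feasible corner.
orange + broccoli: the both-tight solution has a negative serving — not a feasible corner.
orange + banana with both tight: 1.807 servings and 2.012 servings → $0.94.
broccoli + banana with both tight: 1.523 servings and 1.485 servings → $1.90.
Cheapest feasible corner: $0.94.

$0.94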